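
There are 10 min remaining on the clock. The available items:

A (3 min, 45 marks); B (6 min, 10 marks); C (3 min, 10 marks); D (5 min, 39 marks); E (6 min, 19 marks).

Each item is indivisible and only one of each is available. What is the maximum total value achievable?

This is a 0/1 knapsack; check combinations near the capacity.
- A+D: time 3+5=8, value 45+39=84
- A+E: time 3+6=9, value 45+19=64
- A+C: time 3+3=6, value 45+10=55
Best: 84 marks.

84 marks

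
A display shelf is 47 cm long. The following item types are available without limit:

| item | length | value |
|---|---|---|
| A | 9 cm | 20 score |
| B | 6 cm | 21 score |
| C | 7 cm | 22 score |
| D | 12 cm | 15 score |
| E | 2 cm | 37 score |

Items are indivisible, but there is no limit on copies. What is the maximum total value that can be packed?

851 score

Best value-per-unit is E at 37/2, and filling with it alone uses length 23×2=46. No mix of the others beats 23×37 = 851.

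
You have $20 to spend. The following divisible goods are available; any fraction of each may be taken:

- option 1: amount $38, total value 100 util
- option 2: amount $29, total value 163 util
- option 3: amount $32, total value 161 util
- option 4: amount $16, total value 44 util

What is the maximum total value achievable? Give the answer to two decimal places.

Take in order of value per unit:
- option 2 (163/29 per unit): 20 of 29 → value 20×163/29 = 112.4138, running total 112.41
Total 112.41.

112.41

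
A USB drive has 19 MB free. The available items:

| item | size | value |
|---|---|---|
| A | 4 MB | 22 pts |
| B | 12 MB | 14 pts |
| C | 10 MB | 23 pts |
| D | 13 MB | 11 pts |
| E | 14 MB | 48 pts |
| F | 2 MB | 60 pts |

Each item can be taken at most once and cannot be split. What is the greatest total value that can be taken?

108 pts

This is a 0/1 knapsack; check combinations near the capacity.
- E+F: size 14+2=16, value 48+60=108
- A+C+F: size 4+10+2=16, value 22+23+60=105
- A+B+F: size 4+12+2=18, value 22+14+60=96
Best: 108 pts.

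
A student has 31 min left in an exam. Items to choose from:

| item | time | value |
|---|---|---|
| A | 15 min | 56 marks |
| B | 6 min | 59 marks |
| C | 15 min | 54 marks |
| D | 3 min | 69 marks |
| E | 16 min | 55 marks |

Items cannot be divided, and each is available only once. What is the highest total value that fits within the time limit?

184 marks

Check high-value combinations within 31 min:
- A+B+D: time 15+6+3=24, value 56+59+69=184
- B+D+E: time 6+3+16=25, value 59+69+55=183
- B+C+D: time 6+15+3=24, value 59+54+69=182
- B+D: time 6+3=9, value 59+69=128
- A+D: time 15+3=18, value 56+69=125
Best: 184 marks.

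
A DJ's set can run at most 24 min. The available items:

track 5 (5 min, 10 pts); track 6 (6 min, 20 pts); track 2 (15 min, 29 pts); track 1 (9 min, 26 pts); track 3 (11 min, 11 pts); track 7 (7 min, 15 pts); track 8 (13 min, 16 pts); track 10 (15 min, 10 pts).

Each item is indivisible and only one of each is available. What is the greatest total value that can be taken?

61 pts

Check high-value combinations within 24 min:
- track 6+track 1+track 7: duration 6+9+7=22, value 20+26+15=61
- track 5+track 6+track 1: duration 5+6+9=20, value 10+20+26=56
- track 2+track 1: duration 15+9=24, value 29+26=55
- track 5+track 1+track 7: duration 5+9+7=21, value 10+26+15=51
Best: 61 pts.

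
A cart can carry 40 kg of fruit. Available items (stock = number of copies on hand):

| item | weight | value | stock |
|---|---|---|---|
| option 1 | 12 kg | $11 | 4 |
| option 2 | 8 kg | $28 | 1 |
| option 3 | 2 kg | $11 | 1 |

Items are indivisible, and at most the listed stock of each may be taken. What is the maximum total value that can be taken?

$61

Best selections within weight 40 and stock limits:
- 2×option 1 + 1×option 2 + 1×option 3: weight 34, value 61
- 1×option 1 + 1×option 2 + 1×option 3: weight 22, value 50
Best: $61.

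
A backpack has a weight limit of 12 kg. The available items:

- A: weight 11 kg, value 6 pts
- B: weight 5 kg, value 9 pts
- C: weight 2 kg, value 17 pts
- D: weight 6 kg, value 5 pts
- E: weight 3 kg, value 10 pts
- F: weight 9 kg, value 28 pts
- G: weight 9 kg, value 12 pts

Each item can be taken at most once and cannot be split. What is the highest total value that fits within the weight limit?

45 pts

This is a 0/1 knapsack; check combinations near the capacity.
- C+F: weight 2+9=11, value 17+28=45
- E+F: weight 3+9=12, value 10+28=38
- B+C+E: weight 5+2+3=10, value 9+17+10=36
- C+D+E: weight 2+6+3=11, value 17+5+10=32
Best: 45 pts.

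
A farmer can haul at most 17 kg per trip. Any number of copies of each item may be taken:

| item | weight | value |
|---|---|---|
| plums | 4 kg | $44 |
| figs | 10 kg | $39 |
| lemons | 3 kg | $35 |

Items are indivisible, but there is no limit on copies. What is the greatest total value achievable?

$193

Best value-per-unit is lemons at 35/3; filling with it alone gives 5×35 = 175.
Optimal mix: 2×plums + 3×lemons → weight 17, value 193.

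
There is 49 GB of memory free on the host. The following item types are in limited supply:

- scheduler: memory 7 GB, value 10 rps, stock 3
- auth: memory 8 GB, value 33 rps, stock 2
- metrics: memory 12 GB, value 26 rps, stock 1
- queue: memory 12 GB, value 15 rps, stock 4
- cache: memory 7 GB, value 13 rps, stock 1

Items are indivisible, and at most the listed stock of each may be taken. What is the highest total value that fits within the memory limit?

125 rps

Best selections within memory 49 and stock limits:
- 2×scheduler + 2×auth + 1×metrics + 1×cache: memory 49, value 125
- 3×scheduler + 2×auth + 1×metrics: memory 49, value 122
Best: 125 rps.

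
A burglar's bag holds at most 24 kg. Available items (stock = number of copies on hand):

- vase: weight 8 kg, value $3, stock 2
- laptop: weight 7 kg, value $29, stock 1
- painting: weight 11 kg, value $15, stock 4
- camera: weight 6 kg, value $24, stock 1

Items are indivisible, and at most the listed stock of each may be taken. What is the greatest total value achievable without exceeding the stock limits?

Best selections within weight 24 and stock limits:
- 1×laptop + 1×painting + 1×camera: weight 24, value 68
- 1×vase + 1×laptop + 1×camera: weight 21, value 56
- 1×laptop + 1×camera: weight 13, value 53
Best: $68.

$68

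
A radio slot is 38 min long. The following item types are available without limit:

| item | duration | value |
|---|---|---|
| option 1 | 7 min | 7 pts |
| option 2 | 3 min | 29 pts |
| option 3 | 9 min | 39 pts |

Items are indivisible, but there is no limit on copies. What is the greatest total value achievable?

Best value-per-unit is option 2 at 29/3, and filling with it alone uses duration 12×3=36. No mix of the others beats 12×29 = 348.

348 pts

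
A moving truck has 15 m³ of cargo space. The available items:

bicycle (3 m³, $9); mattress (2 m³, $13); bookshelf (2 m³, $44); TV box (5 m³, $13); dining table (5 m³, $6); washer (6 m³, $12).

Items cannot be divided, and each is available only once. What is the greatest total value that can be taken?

$82

Check high-value combinations within 15 m³:
- mattress+bookshelf+TV box+washer: volume 2+2+5+6=15, value 13+44+13+12=82
- bicycle+mattress+bookshelf+TV box: volume 3+2+2+5=12, value 9+13+44+13=79
- bicycle+mattress+bookshelf+washer: volume 3+2+2+6=13, value 9+13+44+12=78
Best: $82.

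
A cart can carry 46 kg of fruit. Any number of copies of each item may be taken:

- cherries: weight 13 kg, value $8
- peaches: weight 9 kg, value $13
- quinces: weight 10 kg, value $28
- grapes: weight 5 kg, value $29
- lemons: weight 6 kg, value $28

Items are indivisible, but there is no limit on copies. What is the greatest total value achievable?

Best value-per-unit is grapes at 29/5, and filling with it alone uses weight 9×5=45. No mix of the others beats 9×29 = 261.

$261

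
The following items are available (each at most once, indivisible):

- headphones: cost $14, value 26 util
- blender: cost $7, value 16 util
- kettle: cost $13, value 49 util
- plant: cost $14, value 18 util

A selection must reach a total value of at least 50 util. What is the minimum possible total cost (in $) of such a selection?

20

Subsets with value ≥ 50, sorted by total cost:
- blender+kettle: cost 20, value 65
- headphones+kettle: cost 27, value 75
- kettle+plant: cost 27, value 67
Minimum cost: 20 $.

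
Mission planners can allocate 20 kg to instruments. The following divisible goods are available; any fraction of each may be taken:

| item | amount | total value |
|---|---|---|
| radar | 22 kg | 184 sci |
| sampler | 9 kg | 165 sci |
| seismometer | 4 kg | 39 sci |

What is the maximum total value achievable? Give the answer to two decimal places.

262.55

Take in order of value per unit:
- sampler (165/9 per unit): all 9 → value 165, running total 165.00
- seismometer (39/4 per unit): all 4 → value 39, running total 204.00
- radar (184/22 per unit): 7 of 22 → value 7×184/22 = 58.5455, running total 262.55
Total 262.55.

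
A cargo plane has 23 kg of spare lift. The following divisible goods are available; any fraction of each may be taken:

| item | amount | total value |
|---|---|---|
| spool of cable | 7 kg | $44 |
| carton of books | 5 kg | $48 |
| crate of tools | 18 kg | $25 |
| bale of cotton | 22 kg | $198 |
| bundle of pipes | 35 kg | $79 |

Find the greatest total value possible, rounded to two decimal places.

210.00

Take in order of value per unit:
- carton of books (48/5 per unit): all 5 → value 48, running total 48.00
- bale of cotton (198/22 per unit): 18 of 22 → value 18×198/22 = 162.0000, running total 210.00
Total 210.00.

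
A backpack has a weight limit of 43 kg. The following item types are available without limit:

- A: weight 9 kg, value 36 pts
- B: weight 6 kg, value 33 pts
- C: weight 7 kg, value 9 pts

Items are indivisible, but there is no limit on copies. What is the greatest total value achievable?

231 pts

Best value-per-unit is B at 33/6, and filling with it alone uses weight 7×6=42. No mix of the others beats 7×33 = 231.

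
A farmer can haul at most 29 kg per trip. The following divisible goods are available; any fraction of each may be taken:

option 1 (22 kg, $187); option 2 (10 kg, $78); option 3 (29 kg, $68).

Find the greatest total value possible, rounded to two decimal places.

Take in order of value per unit:
- option 1 (187/22 per unit): all 22 → value 187, running total 187.00
- option 2 (78/10 per unit): 7 of 10 → value 7×78/10 = 54.6000, running total 241.60
Total 241.60.

241.60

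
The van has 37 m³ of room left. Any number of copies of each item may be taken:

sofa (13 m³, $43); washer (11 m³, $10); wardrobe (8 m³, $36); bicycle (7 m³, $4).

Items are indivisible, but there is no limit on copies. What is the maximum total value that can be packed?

$151

Best value-per-unit is wardrobe at 36/8; filling with it alone gives 4×36 = 144.
Optimal mix: 1×sofa + 3×wardrobe → volume 37, value 151.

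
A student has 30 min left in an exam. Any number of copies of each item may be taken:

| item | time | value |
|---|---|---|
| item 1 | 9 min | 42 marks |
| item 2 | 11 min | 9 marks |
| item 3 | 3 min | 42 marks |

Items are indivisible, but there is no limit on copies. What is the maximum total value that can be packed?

Best value-per-unit is item 3 at 42/3, and filling with it alone uses time 10×3=30. No mix of the others beats 10×42 = 420.

420 marks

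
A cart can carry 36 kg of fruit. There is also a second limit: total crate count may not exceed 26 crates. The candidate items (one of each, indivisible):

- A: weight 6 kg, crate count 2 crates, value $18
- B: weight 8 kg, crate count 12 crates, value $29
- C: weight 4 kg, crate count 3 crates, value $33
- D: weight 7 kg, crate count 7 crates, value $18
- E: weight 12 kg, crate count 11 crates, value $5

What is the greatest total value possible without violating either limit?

Feasible sets respecting both limits:
- A+B+C+D: weight 25, crate count 24, value 98
- A+B+C: weight 18, crate count 17, value 80
- B+C+D: weight 19, crate count 22, value 80
- A+C+D+E: weight 29, crate count 23, value 74
Best: $98.

$98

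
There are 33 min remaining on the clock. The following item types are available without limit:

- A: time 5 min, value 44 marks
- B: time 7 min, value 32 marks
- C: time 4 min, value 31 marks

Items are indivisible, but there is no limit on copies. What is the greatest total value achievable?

Best value-per-unit is A at 44/5; filling with it alone gives 6×44 = 264.
Optimal mix: 5×A + 2×C → time 33, value 282.

282 marks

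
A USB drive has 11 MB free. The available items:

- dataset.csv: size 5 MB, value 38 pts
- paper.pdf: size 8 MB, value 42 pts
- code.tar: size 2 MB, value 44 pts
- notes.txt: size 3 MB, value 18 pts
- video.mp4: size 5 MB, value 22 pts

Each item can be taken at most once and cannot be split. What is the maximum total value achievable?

100 pts

Check high-value combinations within 11 MB:
- dataset.csv+code.tar+notes.txt: size 5+2+3=10, value 38+44+18=100
- paper.pdf+code.tar: size 8+2=10, value 42+44=86
- code.tar+notes.txt+video.mp4: size 2+3+5=10, value 44+18+22=84
- dataset.csv+code.tar: size 5+2=7, value 38+44=82
Best: 100 pts.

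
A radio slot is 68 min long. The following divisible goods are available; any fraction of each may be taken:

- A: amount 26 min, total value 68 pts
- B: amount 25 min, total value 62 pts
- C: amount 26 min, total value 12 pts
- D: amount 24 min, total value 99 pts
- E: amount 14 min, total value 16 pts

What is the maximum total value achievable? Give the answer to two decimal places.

211.64

Take in order of value per unit:
- D (99/24 per unit): all 24 → value 99, running total 99.00
- A (68/26 per unit): all 26 → value 68, running total 167.00
- B (62/25 per unit): 18 of 25 → value 18×62/25 = 44.6400, running total 211.64
Total 211.64.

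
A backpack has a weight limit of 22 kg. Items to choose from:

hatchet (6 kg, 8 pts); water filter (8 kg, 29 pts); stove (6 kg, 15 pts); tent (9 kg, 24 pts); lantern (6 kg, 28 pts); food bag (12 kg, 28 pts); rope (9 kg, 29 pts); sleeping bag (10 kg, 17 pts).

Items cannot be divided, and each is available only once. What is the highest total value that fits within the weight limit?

Check high-value combinations within 22 kg:
- water filter+stove+lantern: weight 8+6+6=20, value 29+15+28=72
- stove+lantern+rope: weight 6+6+9=21, value 15+28+29=72
- stove+tent+lantern: weight 6+9+6=21, value 15+24+28=67
- hatchet+water filter+lantern: weight 6+8+6=20, value 8+29+28=65
Best: 72 pts.

72 pts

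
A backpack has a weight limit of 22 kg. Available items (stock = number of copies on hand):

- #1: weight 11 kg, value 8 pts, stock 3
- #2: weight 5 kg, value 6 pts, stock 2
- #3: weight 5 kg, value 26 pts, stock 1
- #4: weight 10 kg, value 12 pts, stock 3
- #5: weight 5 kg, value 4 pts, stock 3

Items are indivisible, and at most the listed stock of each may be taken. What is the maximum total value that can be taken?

44 pts

Top feasible selections:
- 1×#2 + 1×#3 + 1×#4: weight 20, value 44
- 1×#3 + 1×#4 + 1×#5: weight 20, value 42
Best: 44 pts.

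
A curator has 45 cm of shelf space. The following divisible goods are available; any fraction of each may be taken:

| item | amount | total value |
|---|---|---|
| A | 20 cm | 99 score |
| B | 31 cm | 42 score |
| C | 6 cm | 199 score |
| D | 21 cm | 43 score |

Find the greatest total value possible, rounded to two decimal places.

Take in order of value per unit:
- C (199/6 per unit): all 6 → value 199, running total 199.00
- A (99/20 per unit): all 20 → value 99, running total 298.00
- D (43/21 per unit): 19 of 21 → value 19×43/21 = 38.9048, running total 336.90
Total 336.90.

336.90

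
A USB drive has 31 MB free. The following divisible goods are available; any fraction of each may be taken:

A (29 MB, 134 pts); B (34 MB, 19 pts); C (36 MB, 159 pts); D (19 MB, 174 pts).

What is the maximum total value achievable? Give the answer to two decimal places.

229.45

Take in order of value per unit:
- D (174/19 per unit): all 19 → value 174, running total 174.00
- A (134/29 per unit): 12 of 29 → value 12×134/29 = 55.4483, running total 229.45
Total 229.45.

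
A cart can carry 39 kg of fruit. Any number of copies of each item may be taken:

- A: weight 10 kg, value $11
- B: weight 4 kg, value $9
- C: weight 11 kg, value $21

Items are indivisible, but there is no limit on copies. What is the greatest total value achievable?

$84

Best value-per-unit is B at 9/4; filling with it alone gives 9×9 = 81.
Optimal mix: 7×B + 1×C → weight 39, value 84.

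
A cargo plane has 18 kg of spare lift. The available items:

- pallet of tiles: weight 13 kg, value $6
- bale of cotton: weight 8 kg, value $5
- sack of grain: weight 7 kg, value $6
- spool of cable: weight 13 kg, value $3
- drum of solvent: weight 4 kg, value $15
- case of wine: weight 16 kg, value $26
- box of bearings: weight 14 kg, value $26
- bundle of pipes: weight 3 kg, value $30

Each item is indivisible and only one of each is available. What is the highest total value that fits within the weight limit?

$56

Check high-value combinations within 18 kg:
- box of bearings+bundle of pipes: weight 14+3=17, value 26+30=56
- sack of grain+drum of solvent+bundle of pipes: weight 7+4+3=14, value 6+15+30=51
- bale of cotton+drum of solvent+bundle of pipes: weight 8+4+3=15, value 5+15+30=50
- drum of solvent+bundle of pipes: weight 4+3=7, value 15+30=45
- drum of solvent+box of bearings: weight 4+14=18, value 15+26=41
Best: $56.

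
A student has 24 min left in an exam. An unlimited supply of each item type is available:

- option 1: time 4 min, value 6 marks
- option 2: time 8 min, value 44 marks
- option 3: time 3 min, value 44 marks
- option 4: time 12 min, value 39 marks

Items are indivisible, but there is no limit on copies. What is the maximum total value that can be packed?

352 marks

Best value-per-unit is option 3 at 44/3, and filling with it alone uses time 8×3=24. No mix of the others beats 8×44 = 352.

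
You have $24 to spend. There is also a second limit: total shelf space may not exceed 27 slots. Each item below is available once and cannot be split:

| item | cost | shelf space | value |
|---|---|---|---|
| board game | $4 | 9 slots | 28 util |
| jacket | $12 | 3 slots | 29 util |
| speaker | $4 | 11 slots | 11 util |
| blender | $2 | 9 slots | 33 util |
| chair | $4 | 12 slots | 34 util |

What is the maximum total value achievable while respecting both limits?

96 util

Feasible sets respecting both limits:
- jacket+blender+chair: cost 18, shelf space 24, value 96
- board game+jacket+chair: cost 20, shelf space 24, value 91
- board game+jacket+blender: cost 18, shelf space 21, value 90
Best: 96 util.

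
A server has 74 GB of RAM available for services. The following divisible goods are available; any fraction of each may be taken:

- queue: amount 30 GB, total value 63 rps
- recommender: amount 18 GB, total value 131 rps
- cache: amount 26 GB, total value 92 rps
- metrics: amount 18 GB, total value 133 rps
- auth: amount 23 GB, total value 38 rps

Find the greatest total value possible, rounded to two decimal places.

Take in order of value per unit:
- metrics (133/18 per unit): all 18 → value 133, running total 133.00
- recommender (131/18 per unit): all 18 → value 131, running total 264.00
- cache (92/26 per unit): all 26 → value 92, running total 356.00
- queue (63/30 per unit): 12 of 30 → value 12×63/30 = 25.2000, running total 381.20
Total 381.20.

381.20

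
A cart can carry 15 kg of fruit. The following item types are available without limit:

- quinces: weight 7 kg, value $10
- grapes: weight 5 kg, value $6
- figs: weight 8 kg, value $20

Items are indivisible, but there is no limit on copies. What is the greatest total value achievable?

Best value-per-unit is figs at 20/8; filling with it alone gives 1×20 = 20.
Optimal mix: 1×quinces + 1×figs → weight 15, value 30.

$30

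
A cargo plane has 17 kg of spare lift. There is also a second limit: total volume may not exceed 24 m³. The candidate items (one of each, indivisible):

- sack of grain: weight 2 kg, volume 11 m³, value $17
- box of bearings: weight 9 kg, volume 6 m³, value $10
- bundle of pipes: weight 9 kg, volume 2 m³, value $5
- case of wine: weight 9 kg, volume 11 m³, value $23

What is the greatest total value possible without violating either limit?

$40

Feasible sets respecting both limits:
- sack of grain+case of wine: weight 11, volume 22, value 40
- sack of grain+box of bearings: weight 11, volume 17, value 27
- case of wine: weight 9, volume 11, value 23
Best: $40.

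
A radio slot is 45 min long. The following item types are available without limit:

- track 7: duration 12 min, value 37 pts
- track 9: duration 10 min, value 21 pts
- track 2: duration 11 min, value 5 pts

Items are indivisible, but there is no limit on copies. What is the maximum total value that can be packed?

116 pts

Best value-per-unit is track 7 at 37/12; filling with it alone gives 3×37 = 111.
Optimal mix: 2×track 7 + 2×track 9 → duration 44, value 116.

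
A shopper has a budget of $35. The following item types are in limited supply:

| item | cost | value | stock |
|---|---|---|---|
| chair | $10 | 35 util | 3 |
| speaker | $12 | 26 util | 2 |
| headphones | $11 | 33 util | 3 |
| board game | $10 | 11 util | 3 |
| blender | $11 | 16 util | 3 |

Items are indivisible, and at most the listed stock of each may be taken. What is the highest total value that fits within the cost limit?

Top feasible selections:
- 3×chair: cost 30, value 105
- 2×chair + 1×headphones: cost 31, value 103
- 1×chair + 2×headphones: cost 32, value 101
Best: 105 util.

105 util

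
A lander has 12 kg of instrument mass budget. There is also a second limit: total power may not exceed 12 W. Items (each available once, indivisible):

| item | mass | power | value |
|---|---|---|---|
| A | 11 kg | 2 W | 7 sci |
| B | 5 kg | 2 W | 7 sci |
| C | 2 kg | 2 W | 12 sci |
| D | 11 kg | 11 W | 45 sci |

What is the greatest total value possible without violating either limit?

45 sci

Feasible sets respecting both limits:
- D: mass 11, power 11, value 45
- B+C: mass 7, power 4, value 19
- C: mass 2, power 2, value 12
Best: 45 sci.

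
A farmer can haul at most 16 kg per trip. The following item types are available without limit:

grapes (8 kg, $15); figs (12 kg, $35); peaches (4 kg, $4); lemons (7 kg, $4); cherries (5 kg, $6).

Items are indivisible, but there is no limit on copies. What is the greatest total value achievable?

$39

Best value-per-unit is figs at 35/12; filling with it alone gives 1×35 = 35.
Optimal mix: 1×figs + 1×peaches → weight 16, value 39.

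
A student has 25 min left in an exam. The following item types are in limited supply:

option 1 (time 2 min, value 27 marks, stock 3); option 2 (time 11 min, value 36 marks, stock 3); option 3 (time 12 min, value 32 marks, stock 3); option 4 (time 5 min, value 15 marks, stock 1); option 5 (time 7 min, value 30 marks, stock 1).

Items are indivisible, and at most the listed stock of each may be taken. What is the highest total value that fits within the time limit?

147 marks

Best selections within time 25 and stock limits:
- 3×option 1 + 1×option 2 + 1×option 5: time 24, value 147
- 3×option 1 + 1×option 3 + 1×option 5: time 25, value 143
Best: 147 marks.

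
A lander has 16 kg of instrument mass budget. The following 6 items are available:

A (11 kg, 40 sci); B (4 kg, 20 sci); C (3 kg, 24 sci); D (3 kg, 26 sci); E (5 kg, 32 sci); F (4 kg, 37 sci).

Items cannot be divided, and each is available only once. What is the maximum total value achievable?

Check high-value combinations within 16 kg:
- C+D+E+F: mass 3+3+5+4=15, value 24+26+32+37=119
- B+D+E+F: mass 4+3+5+4=16, value 20+26+32+37=115
- B+C+E+F: mass 4+3+5+4=16, value 20+24+32+37=113
- B+C+D+F: mass 4+3+3+4=14, value 20+24+26+37=107
- B+C+D+E: mass 4+3+3+5=15, value 20+24+26+32=102
Best: 119 sci.

119 sci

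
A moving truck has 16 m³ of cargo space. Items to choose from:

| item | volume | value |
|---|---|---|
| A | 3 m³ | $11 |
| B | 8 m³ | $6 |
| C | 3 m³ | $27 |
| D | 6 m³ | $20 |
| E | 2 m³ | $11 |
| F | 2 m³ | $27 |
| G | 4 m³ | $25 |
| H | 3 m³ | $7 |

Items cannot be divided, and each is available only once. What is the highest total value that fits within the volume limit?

$101

Check high-value combinations within 16 m³:
- A+C+E+F+G: volume 3+3+2+2+4=14, value 11+27+11+27+25=101
- C+D+F+G: volume 3+6+2+4=15, value 27+20+27+25=99
- C+E+F+G+H: volume 3+2+2+4+3=14, value 27+11+27+25+7=97
Best: $101.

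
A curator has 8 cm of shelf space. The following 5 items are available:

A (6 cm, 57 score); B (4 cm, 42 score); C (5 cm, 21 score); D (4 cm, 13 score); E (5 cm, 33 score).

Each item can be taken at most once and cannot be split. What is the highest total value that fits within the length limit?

This is a 0/1 knapsack; check combinations near the capacity.
- A: length 6, value 57
- B+D: length 4+4=8, value 42+13=55
- B: length 4, value 42
- E: length 5, value 33
- C: length 5, value 21
Best: 57 score.

57 score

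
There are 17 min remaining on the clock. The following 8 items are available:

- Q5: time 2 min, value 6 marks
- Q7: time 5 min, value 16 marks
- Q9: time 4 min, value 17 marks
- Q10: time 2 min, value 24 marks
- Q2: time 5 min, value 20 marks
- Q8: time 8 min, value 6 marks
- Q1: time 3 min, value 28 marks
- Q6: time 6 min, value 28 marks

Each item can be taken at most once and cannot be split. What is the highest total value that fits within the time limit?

This is a 0/1 knapsack; check combinations near the capacity.
- Q5+Q9+Q10+Q1+Q6: time 2+4+2+3+6=17, value 6+17+24+28+28=103
- Q10+Q2+Q1+Q6: time 2+5+3+6=16, value 24+20+28+28=100
- Q9+Q10+Q1+Q6: time 4+2+3+6=15, value 17+24+28+28=97
- Q7+Q10+Q1+Q6: time 5+2+3+6=16, value 16+24+28+28=96
- Q5+Q9+Q10+Q2+Q1: time 2+4+2+5+3=16, value 6+17+24+20+28=95
Best: 103 marks.

103 marks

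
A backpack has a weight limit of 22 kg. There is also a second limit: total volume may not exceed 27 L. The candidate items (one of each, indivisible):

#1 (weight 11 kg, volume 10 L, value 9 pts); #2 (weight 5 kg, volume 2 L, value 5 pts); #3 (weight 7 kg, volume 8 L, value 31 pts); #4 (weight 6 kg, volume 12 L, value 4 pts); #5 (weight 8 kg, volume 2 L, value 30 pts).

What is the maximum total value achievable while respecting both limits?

Feasible sets respecting both limits:
- #2+#3+#5: weight 20, volume 12, value 66
- #3+#4+#5: weight 21, volume 22, value 65
- #3+#5: weight 15, volume 10, value 61
Best: 66 pts.

66 pts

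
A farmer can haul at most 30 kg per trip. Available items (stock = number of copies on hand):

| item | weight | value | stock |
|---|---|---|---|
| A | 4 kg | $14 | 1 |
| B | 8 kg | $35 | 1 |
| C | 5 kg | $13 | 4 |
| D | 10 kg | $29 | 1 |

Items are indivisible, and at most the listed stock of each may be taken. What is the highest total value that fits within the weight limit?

Top feasible selections:
- 1×A + 1×B + 1×C + 1×D: weight 27, value 91
- 1×B + 2×C + 1×D: weight 28, value 90
- 1×A + 1×B + 3×C: weight 27, value 88
- 1×B + 4×C: weight 28, value 87
Best: $91.

$91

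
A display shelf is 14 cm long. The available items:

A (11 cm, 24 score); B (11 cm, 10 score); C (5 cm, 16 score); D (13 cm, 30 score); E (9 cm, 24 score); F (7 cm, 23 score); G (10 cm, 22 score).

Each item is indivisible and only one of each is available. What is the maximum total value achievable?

40 score

This is a 0/1 knapsack; check combinations near the capacity.
- C+E: length 5+9=14, value 16+24=40
- C+F: length 5+7=12, value 16+23=39
- D: length 13, value 30
- E: length 9, value 24
- A: length 11, value 24
Best: 40 score.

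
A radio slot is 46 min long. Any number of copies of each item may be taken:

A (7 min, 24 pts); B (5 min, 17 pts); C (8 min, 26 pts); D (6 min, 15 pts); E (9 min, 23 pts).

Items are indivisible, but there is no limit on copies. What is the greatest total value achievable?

157 pts

Best value-per-unit is A at 24/7; filling with it alone gives 6×24 = 144.
Optimal mix: 3×A + 5×B → duration 46, value 157.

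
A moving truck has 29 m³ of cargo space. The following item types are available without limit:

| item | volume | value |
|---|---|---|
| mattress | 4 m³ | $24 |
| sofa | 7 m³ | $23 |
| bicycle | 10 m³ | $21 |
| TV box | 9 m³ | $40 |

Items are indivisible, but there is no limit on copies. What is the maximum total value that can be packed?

Best value-per-unit is mattress at 24/4, and filling with it alone uses volume 7×4=28. No mix of the others beats 7×24 = 168.

$168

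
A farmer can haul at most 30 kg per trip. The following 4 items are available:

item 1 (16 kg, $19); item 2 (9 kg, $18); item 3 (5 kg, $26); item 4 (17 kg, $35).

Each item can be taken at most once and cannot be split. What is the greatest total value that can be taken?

$63

This is a 0/1 knapsack; check combinations near the capacity.
- item 1+item 2+item 3: weight 16+9+5=30, value 19+18+26=63
- item 3+item 4: weight 5+17=22, value 26+35=61
- item 2+item 4: weight 9+17=26, value 18+35=53
- item 1+item 3: weight 16+5=21, value 19+26=45
Best: $63.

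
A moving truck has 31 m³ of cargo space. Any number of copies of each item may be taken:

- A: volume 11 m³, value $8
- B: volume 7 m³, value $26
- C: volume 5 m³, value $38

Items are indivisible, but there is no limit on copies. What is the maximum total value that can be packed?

Best value-per-unit is C at 38/5, and filling with it alone uses volume 6×5=30. No mix of the others beats 6×38 = 228.

$228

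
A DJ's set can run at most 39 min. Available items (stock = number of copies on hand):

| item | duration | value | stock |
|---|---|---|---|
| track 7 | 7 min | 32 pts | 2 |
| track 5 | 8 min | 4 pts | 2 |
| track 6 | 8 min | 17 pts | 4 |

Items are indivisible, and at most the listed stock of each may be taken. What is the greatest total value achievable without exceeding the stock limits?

115 pts

Top feasible selections:
- 2×track 7 + 3×track 6: duration 38, value 115
- 2×track 7 + 1×track 5 + 2×track 6: duration 38, value 102
Best: 115 pts.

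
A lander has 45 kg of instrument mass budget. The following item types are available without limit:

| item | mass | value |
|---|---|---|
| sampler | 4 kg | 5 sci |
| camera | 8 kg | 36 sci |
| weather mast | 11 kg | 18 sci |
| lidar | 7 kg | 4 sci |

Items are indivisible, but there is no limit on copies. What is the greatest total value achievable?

185 sci

Best value-per-unit is camera at 36/8; filling with it alone gives 5×36 = 180.
Optimal mix: 1×sampler + 5×camera → mass 44, value 185.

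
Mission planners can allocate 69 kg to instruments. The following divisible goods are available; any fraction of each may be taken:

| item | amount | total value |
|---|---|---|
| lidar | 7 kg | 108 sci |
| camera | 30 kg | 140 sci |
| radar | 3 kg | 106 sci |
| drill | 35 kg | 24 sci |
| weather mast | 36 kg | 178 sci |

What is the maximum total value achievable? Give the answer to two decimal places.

499.33

Take in order of value per unit:
- radar (106/3 per unit): all 3 → value 106, running total 106.00
- lidar (108/7 per unit): all 7 → value 108, running total 214.00
- weather mast (178/36 per unit): all 36 → value 178, running total 392.00
- camera (140/30 per unit): 23 of 30 → value 23×140/30 = 107.3333, running total 499.33
Total 499.33.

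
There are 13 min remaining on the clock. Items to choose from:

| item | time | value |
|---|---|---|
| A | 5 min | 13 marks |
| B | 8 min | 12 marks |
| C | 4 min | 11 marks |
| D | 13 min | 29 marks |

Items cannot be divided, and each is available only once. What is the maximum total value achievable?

Check high-value combinations within 13 min:
- D: time 13, value 29
- A+B: time 5+8=13, value 13+12=25
- A+C: time 5+4=9, value 13+11=24
- B+C: time 8+4=12, value 12+11=23
Best: 29 marks.

29 marks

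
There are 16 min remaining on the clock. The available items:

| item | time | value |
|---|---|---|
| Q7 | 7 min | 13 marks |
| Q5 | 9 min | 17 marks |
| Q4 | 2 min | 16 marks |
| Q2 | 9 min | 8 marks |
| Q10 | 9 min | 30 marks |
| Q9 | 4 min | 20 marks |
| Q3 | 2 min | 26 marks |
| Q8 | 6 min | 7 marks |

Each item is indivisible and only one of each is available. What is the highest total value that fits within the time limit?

Check high-value combinations within 16 min:
- Q10+Q9+Q3: time 9+4+2=15, value 30+20+26=76
- Q7+Q4+Q9+Q3: time 7+2+4+2=15, value 13+16+20+26=75
- Q4+Q10+Q3: time 2+9+2=13, value 16+30+26=72
- Q4+Q9+Q3+Q8: time 2+4+2+6=14, value 16+20+26+7=69
- Q4+Q10+Q9: time 2+9+4=15, value 16+30+20=66
Best: 76 marks.

76 marks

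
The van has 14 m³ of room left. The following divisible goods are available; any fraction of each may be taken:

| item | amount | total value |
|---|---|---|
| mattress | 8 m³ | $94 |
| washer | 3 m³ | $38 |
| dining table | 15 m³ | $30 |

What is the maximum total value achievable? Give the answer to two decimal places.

138.00

Take in order of value per unit:
- washer (38/3 per unit): all 3 → value 38, running total 38.00
- mattress (94/8 per unit): all 8 → value 94, running total 132.00
- dining table (30/15 per unit): 3 of 15 → value 3×30/15 = 6.0000, running total 138.00
Total 138.00.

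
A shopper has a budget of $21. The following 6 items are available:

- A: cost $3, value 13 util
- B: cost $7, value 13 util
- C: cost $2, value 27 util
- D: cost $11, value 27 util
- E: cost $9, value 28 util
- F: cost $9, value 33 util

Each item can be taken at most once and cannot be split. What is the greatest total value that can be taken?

88 util

This is a 0/1 knapsack; check combinations near the capacity.
- C+E+F: cost 2+9+9=20, value 27+28+33=88
- A+B+C+F: cost 3+7+2+9=21, value 13+13+27+33=86
- A+B+C+E: cost 3+7+2+9=21, value 13+13+27+28=81
- A+E+F: cost 3+9+9=21, value 13+28+33=74
Best: 88 util.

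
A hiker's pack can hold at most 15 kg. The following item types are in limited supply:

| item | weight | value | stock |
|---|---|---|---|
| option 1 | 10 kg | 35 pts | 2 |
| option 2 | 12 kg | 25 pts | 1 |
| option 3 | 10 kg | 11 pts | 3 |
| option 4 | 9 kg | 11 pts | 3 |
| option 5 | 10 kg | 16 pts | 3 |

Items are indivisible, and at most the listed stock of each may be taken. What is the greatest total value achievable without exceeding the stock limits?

Best selections within weight 15 and stock limits:
- 1×option 1: weight 10, value 35
- 1×option 2: weight 12, value 25
- 1×option 5: weight 10, value 16
Best: 35 pts.

35 pts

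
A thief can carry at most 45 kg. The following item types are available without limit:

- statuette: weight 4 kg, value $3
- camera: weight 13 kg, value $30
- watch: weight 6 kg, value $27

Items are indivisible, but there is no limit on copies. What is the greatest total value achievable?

Best value-per-unit is watch at 27/6, and filling with it alone uses weight 7×6=42. No mix of the others beats 7×27 = 189.

$189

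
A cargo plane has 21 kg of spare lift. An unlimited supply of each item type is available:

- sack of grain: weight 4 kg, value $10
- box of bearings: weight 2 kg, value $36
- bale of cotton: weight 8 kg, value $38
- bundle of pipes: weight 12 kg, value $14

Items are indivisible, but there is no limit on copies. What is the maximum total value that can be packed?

$360

Best value-per-unit is box of bearings at 36/2, and filling with it alone uses weight 10×2=20. No mix of the others beats 10×36 = 360.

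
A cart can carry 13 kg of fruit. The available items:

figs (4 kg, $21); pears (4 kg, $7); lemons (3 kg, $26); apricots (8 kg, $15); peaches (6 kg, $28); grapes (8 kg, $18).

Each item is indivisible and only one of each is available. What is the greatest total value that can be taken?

$75

Check high-value combinations within 13 kg:
- figs+lemons+peaches: weight 4+3+6=13, value 21+26+28=75
- pears+lemons+peaches: weight 4+3+6=13, value 7+26+28=61
- lemons+peaches: weight 3+6=9, value 26+28=54
Best: $75.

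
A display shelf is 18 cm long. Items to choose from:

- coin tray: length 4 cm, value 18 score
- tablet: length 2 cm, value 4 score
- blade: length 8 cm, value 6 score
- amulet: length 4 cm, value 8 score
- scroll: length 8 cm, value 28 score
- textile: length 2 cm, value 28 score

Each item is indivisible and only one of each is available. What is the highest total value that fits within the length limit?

82 score

Check high-value combinations within 18 cm:
- coin tray+amulet+scroll+textile: length 4+4+8+2=18, value 18+8+28+28=82
- coin tray+tablet+scroll+textile: length 4+2+8+2=16, value 18+4+28+28=78
- coin tray+scroll+textile: length 4+8+2=14, value 18+28+28=74
Best: 82 score.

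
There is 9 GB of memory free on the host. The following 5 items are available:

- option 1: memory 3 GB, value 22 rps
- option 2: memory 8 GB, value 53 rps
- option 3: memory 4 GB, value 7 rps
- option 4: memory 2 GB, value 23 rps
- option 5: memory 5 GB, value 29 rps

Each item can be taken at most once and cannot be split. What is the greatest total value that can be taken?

53 rps

This is a 0/1 knapsack; check combinations near the capacity.
- option 2: memory 8, value 53
- option 4+option 5: memory 2+5=7, value 23+29=52
- option 1+option 3+option 4: memory 3+4+2=9, value 22+7+23=52
- option 1+option 5: memory 3+5=8, value 22+29=51
- option 1+option 4: memory 3+2=5, value 22+23=45
Best: 53 rps.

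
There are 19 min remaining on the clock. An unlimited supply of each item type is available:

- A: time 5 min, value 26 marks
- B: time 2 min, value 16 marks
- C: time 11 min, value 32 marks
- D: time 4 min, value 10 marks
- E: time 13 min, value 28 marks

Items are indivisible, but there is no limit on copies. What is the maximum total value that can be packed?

Best value-per-unit is B at 16/2, and filling with it alone uses time 9×2=18. No mix of the others beats 9×16 = 144.

144 marks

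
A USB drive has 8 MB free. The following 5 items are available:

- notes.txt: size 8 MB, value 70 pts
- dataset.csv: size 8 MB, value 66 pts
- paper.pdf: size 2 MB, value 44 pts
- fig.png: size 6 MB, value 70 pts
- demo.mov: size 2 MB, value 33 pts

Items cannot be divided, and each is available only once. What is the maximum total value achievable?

114 pts

Check high-value combinations within 8 MB:
- paper.pdf+fig.png: size 2+6=8, value 44+70=114
- fig.png+demo.mov: size 6+2=8, value 70+33=103
- paper.pdf+demo.mov: size 2+2=4, value 44+33=77
- fig.png: size 6, value 70
- notes.txt: size 8, value 70
Best: 114 pts.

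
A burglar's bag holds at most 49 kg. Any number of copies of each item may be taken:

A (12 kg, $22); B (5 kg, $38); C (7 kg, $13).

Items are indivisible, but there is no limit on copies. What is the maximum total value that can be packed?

Best value-per-unit is B at 38/5, and filling with it alone uses weight 9×5=45. No mix of the others beats 9×38 = 342.

$342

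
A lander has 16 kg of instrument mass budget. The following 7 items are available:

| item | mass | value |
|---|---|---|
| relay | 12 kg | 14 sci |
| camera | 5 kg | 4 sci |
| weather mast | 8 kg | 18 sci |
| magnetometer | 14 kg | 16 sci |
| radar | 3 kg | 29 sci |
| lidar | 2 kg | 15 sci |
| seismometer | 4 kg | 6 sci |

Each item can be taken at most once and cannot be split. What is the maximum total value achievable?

Check high-value combinations within 16 kg:
- weather mast+radar+lidar: mass 8+3+2=13, value 18+29+15=62
- camera+radar+lidar+seismometer: mass 5+3+2+4=14, value 4+29+15+6=54
- weather mast+radar+seismometer: mass 8+3+4=15, value 18+29+6=53
- camera+weather mast+radar: mass 5+8+3=16, value 4+18+29=51
Best: 62 sci.

62 sci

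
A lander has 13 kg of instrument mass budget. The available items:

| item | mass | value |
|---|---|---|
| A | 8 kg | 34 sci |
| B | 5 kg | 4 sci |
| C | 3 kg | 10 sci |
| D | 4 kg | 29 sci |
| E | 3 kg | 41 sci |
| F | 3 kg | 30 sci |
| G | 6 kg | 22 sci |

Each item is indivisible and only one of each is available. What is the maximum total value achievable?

110 sci

Check high-value combinations within 13 kg:
- C+D+E+F: mass 3+4+3+3=13, value 10+29+41+30=110
- D+E+F: mass 4+3+3=10, value 29+41+30=100
- E+F+G: mass 3+3+6=12, value 41+30+22=93
- D+E+G: mass 4+3+6=13, value 29+41+22=92
Best: 110 sci.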